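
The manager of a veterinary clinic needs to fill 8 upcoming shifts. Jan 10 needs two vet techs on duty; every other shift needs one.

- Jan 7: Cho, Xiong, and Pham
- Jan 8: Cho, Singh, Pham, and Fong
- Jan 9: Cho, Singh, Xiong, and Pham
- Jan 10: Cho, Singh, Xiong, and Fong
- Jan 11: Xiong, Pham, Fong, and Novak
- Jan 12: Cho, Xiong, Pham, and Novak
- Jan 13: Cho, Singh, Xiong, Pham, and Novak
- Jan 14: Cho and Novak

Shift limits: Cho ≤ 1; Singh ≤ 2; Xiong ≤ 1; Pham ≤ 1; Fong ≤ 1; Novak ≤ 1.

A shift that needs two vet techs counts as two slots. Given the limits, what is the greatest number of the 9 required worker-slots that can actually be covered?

Total capacity across all vet techs is 1+2+1+1+1+1 = 7, and 9 slots are needed, so at most 7 can be filled.
An assignment achieving 7: Jan 7→Xiong, Jan 8→Singh, Jan 9→Singh, Jan 10→Fong, Jan 11→Pham, Jan 12→Novak, Jan 14→Cho.
Loads: Cho 1/1, Singh 2/2, Xiong 1/1, Pham 1/1, Fong 1/1, Novak 1/1.

7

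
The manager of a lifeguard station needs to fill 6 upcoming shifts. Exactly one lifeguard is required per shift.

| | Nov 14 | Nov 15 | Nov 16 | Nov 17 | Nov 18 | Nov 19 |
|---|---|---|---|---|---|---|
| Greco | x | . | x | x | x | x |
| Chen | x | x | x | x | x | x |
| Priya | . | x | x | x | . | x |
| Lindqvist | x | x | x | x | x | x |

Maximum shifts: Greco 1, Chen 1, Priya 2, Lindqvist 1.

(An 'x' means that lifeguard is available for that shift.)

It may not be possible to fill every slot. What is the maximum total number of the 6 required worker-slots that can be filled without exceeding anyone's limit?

Total capacity across all lifeguards is 1+1+2+1 = 5, and 6 slots are needed, so at most 5 can be filled.
An assignment achieving 5: Nov 14→Greco, Nov 15→Chen, Nov 16→Priya, Nov 17→Priya, Nov 18→Lindqvist.
Loads: Greco 1/1, Chen 1/1, Priya 2/2, Lindqvist 1/1.

5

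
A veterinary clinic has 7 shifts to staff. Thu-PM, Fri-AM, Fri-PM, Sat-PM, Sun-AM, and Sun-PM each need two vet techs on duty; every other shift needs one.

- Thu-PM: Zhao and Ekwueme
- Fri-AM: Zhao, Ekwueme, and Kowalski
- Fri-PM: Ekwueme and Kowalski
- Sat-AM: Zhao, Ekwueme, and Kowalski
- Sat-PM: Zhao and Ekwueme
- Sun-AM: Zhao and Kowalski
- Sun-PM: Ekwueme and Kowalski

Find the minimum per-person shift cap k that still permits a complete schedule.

5

With 3 vet techs and 13 worker-slots to fill, someone must work at least ⌈13/3⌉ = 5 shifts, so k ≥ 5.
k = 5 works: Thu-PM→Zhao+Ekwueme, Fri-AM→Zhao+Ekwueme, Fri-PM→Ekwueme+Kowalski, Sat-AM→Zhao, Sat-PM→Zhao+Ekwueme, Sun-AM→Zhao+Kowalski, Sun-PM→Ekwueme+Kowalski.
Loads: Zhao 5, Ekwueme 5, Kowalski 3 — all ≤ 5.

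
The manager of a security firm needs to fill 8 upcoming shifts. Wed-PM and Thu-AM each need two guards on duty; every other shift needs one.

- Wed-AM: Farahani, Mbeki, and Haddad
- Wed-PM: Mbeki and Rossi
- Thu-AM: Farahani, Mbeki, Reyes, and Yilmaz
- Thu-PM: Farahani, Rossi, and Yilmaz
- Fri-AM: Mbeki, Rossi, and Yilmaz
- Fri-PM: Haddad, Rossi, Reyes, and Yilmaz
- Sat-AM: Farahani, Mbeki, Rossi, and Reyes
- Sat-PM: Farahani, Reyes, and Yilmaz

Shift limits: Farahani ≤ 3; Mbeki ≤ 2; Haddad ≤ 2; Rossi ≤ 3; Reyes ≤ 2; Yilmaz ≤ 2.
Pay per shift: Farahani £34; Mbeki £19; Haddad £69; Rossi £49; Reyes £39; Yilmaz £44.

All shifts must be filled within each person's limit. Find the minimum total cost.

£355

Wed-PM can only be covered by Mbeki and Rossi, so that assignment is forced.
Picking the cheapest available guard for each shift independently would cost £285, but that ignores the shift limits.
An optimal schedule: Wed-AM→Mbeki, Wed-PM→Mbeki+Rossi, Thu-AM→Reyes+Yilmaz, Thu-PM→Farahani, Fri-AM→Yilmaz, Fri-PM→Reyes, Sat-AM→Farahani, Sat-PM→Farahani.
Total: 19 + 19 + 49 + 39 + 44 + 34 + 44 + 39 + 34 + 34 = £355.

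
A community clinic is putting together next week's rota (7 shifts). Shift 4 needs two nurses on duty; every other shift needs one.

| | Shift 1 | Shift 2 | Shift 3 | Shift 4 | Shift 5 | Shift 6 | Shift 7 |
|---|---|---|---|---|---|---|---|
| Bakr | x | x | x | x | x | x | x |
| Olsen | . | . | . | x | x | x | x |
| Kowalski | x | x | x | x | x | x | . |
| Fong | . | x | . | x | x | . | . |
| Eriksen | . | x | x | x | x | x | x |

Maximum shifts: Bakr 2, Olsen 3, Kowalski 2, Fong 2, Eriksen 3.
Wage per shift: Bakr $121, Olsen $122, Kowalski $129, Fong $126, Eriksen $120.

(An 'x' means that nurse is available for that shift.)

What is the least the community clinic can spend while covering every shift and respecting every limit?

$968

Picking the cheapest available nurse for each shift independently would cost $962, but that ignores the shift limits.
An optimal schedule: Shift 1→Bakr, Shift 2→Eriksen, Shift 3→Eriksen, Shift 4→Bakr+Olsen, Shift 5→Olsen, Shift 6→Olsen, Shift 7→Eriksen.
Total: 121 + 120 + 120 + 121 + 122 + 122 + 122 + 120 = $968.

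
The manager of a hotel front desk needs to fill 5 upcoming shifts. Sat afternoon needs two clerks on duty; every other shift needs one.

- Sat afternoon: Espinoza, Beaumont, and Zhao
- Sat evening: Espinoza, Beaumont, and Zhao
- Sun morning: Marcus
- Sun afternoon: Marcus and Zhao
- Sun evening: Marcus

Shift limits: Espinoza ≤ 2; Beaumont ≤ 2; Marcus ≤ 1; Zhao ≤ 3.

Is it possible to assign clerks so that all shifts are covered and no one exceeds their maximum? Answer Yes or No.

No

Total capacity is 8 and 6 slots are needed, so capacity alone doesn't rule it out.
Shifts {Sun morning, Sun evening} need 2 worker-slots in total, but the clerks available for any of those shifts (Marcus) can supply at most 1 among them. So no valid schedule exists.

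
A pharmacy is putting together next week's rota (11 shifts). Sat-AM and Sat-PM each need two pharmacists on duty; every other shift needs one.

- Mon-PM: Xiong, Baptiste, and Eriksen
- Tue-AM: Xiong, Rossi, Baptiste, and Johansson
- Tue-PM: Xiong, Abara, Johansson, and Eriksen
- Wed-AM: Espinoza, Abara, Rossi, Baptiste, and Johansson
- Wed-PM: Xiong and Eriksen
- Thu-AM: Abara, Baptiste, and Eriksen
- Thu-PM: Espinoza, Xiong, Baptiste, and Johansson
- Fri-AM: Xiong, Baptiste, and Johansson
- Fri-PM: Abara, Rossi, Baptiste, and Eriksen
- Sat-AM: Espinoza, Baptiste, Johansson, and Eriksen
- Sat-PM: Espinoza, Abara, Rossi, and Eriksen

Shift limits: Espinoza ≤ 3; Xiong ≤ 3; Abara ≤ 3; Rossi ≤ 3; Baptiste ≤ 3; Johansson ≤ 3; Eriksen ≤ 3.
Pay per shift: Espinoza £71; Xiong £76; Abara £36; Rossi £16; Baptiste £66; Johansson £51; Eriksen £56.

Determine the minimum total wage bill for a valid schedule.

Picking the cheapest available pharmacist for each shift independently would cost £493, but that ignores the shift limits.
An optimal schedule: Mon-PM→Eriksen, Tue-AM→Rossi, Tue-PM→Abara, Wed-AM→Rossi, Wed-PM→Eriksen, Thu-AM→Abara, Thu-PM→Johansson, Fri-AM→Johansson, Fri-PM→Rossi, Sat-AM→Johansson+Baptiste, Sat-PM→Abara+Eriksen.
Total: 56 + 16 + 36 + 16 + 56 + 36 + 51 + 51 + 16 + 51 + 66 + 36 + 56 = £543.

£543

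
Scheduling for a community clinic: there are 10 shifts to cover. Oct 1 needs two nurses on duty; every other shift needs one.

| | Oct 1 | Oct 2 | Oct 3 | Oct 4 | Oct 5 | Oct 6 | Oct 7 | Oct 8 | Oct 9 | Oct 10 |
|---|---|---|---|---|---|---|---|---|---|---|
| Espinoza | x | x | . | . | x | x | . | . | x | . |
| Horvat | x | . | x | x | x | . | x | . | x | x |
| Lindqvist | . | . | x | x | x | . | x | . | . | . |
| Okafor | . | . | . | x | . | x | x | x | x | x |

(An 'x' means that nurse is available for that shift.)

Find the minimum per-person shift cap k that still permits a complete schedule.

3

With 4 nurses and 11 worker-slots to fill, someone must work at least ⌈11/4⌉ = 3 shifts, so k ≥ 3.
k = 3 works: Oct 1→Espinoza+Horvat, Oct 2→Espinoza, Oct 3→Horvat, Oct 4→Lindqvist, Oct 5→Lindqvist, Oct 6→Espinoza, Oct 7→Lindqvist, Oct 8→Okafor, Oct 9→Okafor, Oct 10→Horvat.
Loads: Espinoza 3, Horvat 3, Lindqvist 3, Okafor 2 — all ≤ 3.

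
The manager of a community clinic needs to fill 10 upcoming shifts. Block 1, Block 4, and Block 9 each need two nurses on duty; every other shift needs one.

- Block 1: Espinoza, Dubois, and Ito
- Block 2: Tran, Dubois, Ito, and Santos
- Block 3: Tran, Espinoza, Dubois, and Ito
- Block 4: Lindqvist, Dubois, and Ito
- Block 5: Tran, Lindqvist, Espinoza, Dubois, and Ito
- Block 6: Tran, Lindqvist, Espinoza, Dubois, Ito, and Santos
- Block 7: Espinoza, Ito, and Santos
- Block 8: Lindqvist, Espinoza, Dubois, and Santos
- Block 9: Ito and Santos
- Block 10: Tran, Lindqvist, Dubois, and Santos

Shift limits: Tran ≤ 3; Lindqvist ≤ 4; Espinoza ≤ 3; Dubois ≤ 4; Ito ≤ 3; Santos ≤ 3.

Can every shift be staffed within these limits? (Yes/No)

Block 9 can only be covered by Ito and Santos, so that assignment is forced.
One valid schedule: Block 1→Espinoza+Dubois, Block 2→Tran, Block 3→Tran, Block 4→Lindqvist+Dubois, Block 5→Lindqvist, Block 6→Lindqvist, Block 7→Espinoza, Block 8→Lindqvist, Block 9→Ito+Santos, Block 10→Tran.
Loads: Tran 3/3, Lindqvist 4/4, Espinoza 2/3, Dubois 2/4, Ito 1/3, Santos 1/3 — all within limits.

Yes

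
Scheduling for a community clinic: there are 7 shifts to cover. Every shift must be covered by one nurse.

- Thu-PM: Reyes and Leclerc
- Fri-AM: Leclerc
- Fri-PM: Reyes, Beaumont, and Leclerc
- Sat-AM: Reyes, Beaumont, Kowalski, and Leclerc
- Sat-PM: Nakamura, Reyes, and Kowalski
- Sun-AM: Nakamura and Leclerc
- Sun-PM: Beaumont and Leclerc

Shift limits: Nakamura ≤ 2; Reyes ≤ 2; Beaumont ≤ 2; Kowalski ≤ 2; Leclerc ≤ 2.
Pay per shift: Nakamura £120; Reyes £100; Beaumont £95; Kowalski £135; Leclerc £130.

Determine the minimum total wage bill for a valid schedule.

Fri-AM can only be covered by Leclerc, so that assignment is forced.
Picking the cheapest available nurse for each shift independently would cost £735, but that ignores the shift limits.
An optimal schedule: Thu-PM→Reyes, Fri-AM→Leclerc, Fri-PM→Reyes, Sat-AM→Beaumont, Sat-PM→Nakamura, Sun-AM→Nakamura, Sun-PM→Beaumont.
Total: 100 + 130 + 100 + 95 + 120 + 120 + 95 = £760.

£760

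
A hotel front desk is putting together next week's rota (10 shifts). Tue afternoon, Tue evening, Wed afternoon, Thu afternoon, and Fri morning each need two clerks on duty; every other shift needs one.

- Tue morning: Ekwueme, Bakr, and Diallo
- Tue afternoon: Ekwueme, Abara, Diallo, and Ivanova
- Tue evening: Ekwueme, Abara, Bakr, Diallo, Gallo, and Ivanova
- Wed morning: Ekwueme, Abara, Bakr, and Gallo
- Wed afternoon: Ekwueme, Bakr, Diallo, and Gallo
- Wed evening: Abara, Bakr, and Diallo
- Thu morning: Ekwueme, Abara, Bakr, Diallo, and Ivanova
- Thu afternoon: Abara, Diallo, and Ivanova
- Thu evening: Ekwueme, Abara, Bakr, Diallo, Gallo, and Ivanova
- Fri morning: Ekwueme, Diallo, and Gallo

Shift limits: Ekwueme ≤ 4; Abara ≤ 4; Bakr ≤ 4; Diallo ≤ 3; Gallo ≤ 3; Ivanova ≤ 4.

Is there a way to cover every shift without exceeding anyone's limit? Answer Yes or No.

Yes

One valid schedule: Tue morning→Ekwueme, Tue afternoon→Abara+Diallo, Tue evening→Bakr+Gallo, Wed morning→Ekwueme, Wed afternoon→Bakr+Gallo, Wed evening→Abara, Thu morning→Ekwueme, Thu afternoon→Abara+Diallo, Thu evening→Abara, Fri morning→Ekwueme+Diallo.
Loads: Ekwueme 4/4, Abara 4/4, Bakr 2/4, Diallo 3/3, Gallo 2/3, Ivanova 0/4 — all within limits.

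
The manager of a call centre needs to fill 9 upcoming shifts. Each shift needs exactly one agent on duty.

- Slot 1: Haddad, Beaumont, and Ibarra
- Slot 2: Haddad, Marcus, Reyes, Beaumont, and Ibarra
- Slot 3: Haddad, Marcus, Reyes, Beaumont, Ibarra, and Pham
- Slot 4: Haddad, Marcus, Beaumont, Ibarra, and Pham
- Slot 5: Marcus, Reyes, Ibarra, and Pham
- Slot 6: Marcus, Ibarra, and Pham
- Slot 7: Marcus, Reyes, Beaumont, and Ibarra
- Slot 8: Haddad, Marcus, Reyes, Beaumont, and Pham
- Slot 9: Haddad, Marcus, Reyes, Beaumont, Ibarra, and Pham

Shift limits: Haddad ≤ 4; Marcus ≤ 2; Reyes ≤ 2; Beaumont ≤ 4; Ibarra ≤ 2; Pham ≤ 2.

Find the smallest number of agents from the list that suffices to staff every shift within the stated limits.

9 slots to fill and no one can take more than 4, so at least ⌈9/4⌉ = 3 agents are needed.
Haddad, Marcus, and Beaumont alone can cover everything: Slot 1→Haddad, Slot 2→Haddad, Slot 3→Haddad, Slot 4→Haddad, Slot 5→Marcus, Slot 6→Marcus, Slot 7→Beaumont, Slot 8→Beaumont, Slot 9→Beaumont.

3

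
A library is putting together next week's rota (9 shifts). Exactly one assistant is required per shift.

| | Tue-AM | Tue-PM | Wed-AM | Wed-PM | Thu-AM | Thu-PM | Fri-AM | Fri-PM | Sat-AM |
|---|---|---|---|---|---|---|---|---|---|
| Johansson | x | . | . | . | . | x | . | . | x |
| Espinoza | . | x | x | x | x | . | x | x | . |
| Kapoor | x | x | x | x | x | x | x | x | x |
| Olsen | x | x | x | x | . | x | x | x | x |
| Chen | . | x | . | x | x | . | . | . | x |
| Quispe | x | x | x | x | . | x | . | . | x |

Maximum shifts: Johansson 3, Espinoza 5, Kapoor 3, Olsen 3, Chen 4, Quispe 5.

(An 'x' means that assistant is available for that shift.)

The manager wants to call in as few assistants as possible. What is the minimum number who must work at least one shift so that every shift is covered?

2

9 slots to fill and no one can take more than 5, so at least ⌈9/5⌉ = 2 assistants are needed.
Espinoza and Quispe alone can cover everything: Tue-AM→Quispe, Tue-PM→Espinoza, Wed-AM→Espinoza, Wed-PM→Quispe, Thu-AM→Espinoza, Thu-PM→Quispe, Fri-AM→Espinoza, Fri-PM→Espinoza, Sat-AM→Quispe.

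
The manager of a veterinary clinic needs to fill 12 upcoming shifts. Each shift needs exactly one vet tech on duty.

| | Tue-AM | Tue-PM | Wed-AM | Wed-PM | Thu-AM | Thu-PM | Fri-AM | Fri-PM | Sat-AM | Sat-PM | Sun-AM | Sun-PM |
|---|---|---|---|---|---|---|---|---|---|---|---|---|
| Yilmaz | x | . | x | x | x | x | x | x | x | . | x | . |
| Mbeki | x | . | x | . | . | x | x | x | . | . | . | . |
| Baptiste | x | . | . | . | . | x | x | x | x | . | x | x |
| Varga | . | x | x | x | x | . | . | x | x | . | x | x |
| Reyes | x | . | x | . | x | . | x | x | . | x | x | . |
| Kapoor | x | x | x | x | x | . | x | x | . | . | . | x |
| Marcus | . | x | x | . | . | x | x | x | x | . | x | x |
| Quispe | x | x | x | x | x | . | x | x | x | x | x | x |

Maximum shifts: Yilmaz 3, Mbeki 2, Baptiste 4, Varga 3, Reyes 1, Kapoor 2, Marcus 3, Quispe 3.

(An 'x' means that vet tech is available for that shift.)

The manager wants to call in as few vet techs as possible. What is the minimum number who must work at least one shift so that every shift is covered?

4

12 slots to fill and no one can take more than 4, so at least ⌈12/4⌉ = 3 vet techs are needed.
Any 3 vet techs together have capacity at most 4+3+3 = 10 < 12 slots, so 3 can never suffice.
Yilmaz, Mbeki, Baptiste, and Quispe alone can cover everything: Tue-AM→Mbeki, Tue-PM→Quispe, Wed-AM→Yilmaz, Wed-PM→Yilmaz, Thu-AM→Yilmaz, Thu-PM→Mbeki, Fri-AM→Baptiste, Fri-PM→Quispe, Sat-AM→Baptiste, Sat-PM→Quispe, Sun-AM→Baptiste, Sun-PM→Baptiste.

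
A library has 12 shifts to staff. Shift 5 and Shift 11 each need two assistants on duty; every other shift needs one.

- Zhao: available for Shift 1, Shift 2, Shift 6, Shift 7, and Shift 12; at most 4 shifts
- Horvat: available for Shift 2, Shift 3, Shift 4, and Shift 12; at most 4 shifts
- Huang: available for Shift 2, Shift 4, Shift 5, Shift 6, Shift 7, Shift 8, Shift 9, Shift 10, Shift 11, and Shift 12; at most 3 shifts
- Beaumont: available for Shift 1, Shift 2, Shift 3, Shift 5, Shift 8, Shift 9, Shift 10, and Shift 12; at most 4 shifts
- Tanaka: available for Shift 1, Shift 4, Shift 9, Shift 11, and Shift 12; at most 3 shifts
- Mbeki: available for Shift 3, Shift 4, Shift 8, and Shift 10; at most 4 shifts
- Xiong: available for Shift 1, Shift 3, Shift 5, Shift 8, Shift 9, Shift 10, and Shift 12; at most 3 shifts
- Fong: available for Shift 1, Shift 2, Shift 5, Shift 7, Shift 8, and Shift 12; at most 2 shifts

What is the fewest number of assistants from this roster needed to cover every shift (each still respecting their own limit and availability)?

14 slots to fill and no one can take more than 4, so at least ⌈14/4⌉ = 4 assistants are needed.
Zhao, Huang, Beaumont, and Tanaka alone can cover everything: Shift 1→Zhao, Shift 2→Zhao, Shift 3→Beaumont, Shift 4→Huang, Shift 5→Huang+Beaumont, Shift 6→Zhao, Shift 7→Zhao, Shift 8→Beaumont, Shift 9→Tanaka, Shift 10→Beaumont, Shift 11→Huang+Tanaka, Shift 12→Tanaka.

4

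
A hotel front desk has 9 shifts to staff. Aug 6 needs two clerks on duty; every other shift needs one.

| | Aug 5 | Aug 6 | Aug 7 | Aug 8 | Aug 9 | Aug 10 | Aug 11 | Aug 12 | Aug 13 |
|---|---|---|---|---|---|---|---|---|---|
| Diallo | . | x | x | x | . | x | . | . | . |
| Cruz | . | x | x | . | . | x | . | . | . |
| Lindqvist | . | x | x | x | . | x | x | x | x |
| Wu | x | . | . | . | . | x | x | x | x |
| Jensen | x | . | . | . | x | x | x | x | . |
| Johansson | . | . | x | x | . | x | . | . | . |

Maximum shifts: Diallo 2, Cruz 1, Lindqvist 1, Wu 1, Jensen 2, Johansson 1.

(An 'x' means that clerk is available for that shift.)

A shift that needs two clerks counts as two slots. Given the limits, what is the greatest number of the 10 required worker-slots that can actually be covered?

8

Total capacity across all clerks is 2+1+1+1+2+1 = 8, and 10 slots are needed, so at most 8 can be filled.
An assignment achieving 8: Aug 5→Wu, Aug 6→Diallo+Cruz, Aug 7→Johansson, Aug 8→Diallo, Aug 9→Jensen, Aug 11→Jensen, Aug 13→Lindqvist.
Loads: Diallo 2/2, Cruz 1/1, Lindqvist 1/1, Wu 1/1, Jensen 2/2, Johansson 1/1.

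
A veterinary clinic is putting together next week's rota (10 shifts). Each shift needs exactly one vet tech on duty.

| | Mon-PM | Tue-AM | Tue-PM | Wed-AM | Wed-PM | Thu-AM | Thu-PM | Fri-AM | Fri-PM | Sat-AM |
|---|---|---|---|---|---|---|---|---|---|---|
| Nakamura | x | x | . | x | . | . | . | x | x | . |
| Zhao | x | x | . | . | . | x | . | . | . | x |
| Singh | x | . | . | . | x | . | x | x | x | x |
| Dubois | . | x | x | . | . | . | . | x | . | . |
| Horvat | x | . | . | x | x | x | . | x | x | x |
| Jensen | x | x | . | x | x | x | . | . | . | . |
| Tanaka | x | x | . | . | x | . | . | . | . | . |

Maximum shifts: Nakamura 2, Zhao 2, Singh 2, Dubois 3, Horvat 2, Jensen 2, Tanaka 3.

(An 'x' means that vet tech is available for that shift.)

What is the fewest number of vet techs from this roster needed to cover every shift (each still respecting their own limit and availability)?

10 slots to fill and no one can take more than 3, so at least ⌈10/3⌉ = 4 vet techs are needed.
No set of 4 vet techs can cover every shift (each such set leaves at least one shift with no one available or exceeds a cap).
Nakamura, Zhao, Singh, Dubois, and Horvat alone can cover everything: Mon-PM→Horvat, Tue-AM→Nakamura, Tue-PM→Dubois, Wed-AM→Nakamura, Wed-PM→Singh, Thu-AM→Zhao, Thu-PM→Singh, Fri-AM→Dubois, Fri-PM→Horvat, Sat-AM→Zhao.

5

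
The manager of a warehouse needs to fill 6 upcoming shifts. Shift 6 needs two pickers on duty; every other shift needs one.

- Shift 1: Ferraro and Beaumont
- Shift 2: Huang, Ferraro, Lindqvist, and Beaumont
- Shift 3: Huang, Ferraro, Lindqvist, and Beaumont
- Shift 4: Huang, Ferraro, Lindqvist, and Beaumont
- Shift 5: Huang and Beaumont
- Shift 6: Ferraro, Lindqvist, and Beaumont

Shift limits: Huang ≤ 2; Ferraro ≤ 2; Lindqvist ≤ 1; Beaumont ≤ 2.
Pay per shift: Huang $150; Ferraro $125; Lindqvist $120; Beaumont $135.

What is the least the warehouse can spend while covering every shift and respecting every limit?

Picking the cheapest available picker for each shift independently would cost $865, but that ignores the shift limits.
An optimal schedule: Shift 1→Ferraro, Shift 2→Huang, Shift 3→Beaumont, Shift 4→Beaumont, Shift 5→Huang, Shift 6→Ferraro+Lindqvist.
Total: 125 + 150 + 135 + 135 + 150 + 125 + 120 = $940.

$940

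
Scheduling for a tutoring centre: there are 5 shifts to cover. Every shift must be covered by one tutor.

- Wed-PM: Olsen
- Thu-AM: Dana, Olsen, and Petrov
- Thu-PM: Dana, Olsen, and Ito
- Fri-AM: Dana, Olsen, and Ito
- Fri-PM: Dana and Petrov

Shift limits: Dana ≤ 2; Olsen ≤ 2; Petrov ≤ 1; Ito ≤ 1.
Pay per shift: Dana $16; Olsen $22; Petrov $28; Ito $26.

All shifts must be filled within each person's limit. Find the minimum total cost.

Wed-PM can only be covered by Olsen, so that assignment is forced.
Picking the cheapest available tutor for each shift independently would cost $86, but that ignores the shift limits.
An optimal schedule: Wed-PM→Olsen, Thu-AM→Dana, Thu-PM→Olsen, Fri-AM→Ito, Fri-PM→Dana.
Total: 22 + 16 + 22 + 26 + 16 = $102.

$102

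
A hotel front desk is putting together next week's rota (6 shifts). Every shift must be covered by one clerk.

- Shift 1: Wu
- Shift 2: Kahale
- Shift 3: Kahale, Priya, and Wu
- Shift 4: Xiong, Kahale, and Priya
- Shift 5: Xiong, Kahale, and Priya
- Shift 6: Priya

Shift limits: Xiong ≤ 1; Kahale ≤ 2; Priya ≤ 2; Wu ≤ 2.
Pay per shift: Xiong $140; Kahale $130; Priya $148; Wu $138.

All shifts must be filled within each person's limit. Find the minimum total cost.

$824

Shift 1 can only be covered by Wu, so that assignment is forced.
Shift 2 can only be covered by Kahale, so that assignment is forced.
Shift 6 can only be covered by Priya, so that assignment is forced.
Picking the cheapest available clerk for each shift independently would cost $806, but that ignores the shift limits.
An optimal schedule: Shift 1→Wu, Shift 2→Kahale, Shift 3→Wu, Shift 4→Kahale, Shift 5→Xiong, Shift 6→Priya.
Total: 138 + 130 + 138 + 130 + 140 + 148 = $824.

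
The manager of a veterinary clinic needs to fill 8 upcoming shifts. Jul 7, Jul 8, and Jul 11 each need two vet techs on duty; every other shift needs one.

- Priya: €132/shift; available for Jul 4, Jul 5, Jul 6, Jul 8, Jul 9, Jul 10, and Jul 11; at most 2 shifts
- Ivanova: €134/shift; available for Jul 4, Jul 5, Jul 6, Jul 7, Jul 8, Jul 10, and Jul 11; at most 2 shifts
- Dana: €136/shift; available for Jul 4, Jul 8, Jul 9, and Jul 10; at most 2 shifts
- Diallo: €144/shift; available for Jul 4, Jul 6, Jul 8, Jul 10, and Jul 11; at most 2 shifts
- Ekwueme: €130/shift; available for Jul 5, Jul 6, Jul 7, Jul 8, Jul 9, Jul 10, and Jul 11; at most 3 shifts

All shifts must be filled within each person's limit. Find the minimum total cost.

€1482

Jul 7 can only be covered by Ivanova and Ekwueme, so that assignment is forced.
Picking the cheapest available vet tech for each shift independently would cost €1440, but that ignores the shift limits.
An optimal schedule: Jul 4→Ivanova, Jul 5→Priya, Jul 6→Diallo, Jul 7→Ivanova+Ekwueme, Jul 8→Dana+Ekwueme, Jul 9→Priya, Jul 10→Dana, Jul 11→Diallo+Ekwueme.
Total: 134 + 132 + 144 + 134 + 130 + 136 + 130 + 132 + 136 + 144 + 130 = €1482.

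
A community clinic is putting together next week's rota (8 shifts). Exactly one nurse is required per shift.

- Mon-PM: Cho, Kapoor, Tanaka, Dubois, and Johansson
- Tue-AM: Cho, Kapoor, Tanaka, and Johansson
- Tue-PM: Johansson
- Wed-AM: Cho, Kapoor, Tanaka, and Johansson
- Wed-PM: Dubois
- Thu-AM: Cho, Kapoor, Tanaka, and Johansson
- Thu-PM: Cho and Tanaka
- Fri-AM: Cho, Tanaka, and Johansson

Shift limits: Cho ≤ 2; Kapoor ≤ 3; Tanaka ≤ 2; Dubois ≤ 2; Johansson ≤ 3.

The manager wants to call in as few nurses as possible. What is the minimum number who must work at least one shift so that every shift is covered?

4

8 slots to fill and no one can take more than 3, so at least ⌈8/3⌉ = 3 nurses are needed.
No set of 3 nurses can cover every shift (each such set leaves at least one shift with no one available or exceeds a cap).
Cho, Kapoor, Dubois, and Johansson alone can cover everything: Mon-PM→Dubois, Tue-AM→Kapoor, Tue-PM→Johansson, Wed-AM→Kapoor, Wed-PM→Dubois, Thu-AM→Kapoor, Thu-PM→Cho, Fri-AM→Cho.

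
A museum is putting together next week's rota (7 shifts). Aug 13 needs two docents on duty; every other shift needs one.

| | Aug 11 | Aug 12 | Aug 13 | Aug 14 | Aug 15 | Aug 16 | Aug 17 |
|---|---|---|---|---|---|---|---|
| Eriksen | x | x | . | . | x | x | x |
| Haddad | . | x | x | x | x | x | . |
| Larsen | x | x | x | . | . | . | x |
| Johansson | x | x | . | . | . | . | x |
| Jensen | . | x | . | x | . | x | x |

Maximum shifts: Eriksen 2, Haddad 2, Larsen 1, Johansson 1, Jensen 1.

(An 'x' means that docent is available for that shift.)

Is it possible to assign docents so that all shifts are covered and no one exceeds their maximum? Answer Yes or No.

Total capacity is 2+2+1+1+1 = 7 but 8 worker-slots are needed — infeasible.

No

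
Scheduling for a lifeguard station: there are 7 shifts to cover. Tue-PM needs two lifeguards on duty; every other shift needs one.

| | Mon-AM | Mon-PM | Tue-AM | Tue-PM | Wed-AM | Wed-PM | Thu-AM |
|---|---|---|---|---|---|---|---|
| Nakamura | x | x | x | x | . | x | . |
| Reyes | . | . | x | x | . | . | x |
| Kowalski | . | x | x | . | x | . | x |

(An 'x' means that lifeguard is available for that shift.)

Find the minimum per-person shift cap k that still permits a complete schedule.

With 3 lifeguards and 8 worker-slots to fill, someone must work at least ⌈8/3⌉ = 3 shifts, so k ≥ 3.
k = 3 works: Mon-AM→Nakamura, Mon-PM→Kowalski, Tue-AM→Reyes, Tue-PM→Nakamura+Reyes, Wed-AM→Kowalski, Wed-PM→Nakamura, Thu-AM→Reyes.
Loads: Nakamura 3, Reyes 3, Kowalski 2 — all ≤ 3.

3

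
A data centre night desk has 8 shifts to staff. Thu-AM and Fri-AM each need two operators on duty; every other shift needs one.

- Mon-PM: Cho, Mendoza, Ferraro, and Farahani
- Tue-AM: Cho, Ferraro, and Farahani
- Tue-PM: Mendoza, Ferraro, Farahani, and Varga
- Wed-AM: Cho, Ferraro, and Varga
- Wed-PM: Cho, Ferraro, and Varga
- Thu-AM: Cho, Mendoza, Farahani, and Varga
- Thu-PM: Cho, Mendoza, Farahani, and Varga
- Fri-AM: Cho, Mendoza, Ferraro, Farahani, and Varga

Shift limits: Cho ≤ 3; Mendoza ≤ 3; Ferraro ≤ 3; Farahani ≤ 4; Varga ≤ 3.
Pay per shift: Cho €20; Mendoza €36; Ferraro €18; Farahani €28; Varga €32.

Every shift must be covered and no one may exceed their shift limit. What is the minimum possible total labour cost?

€226

Picking the cheapest available operator for each shift independently would cost €196, but that ignores the shift limits.
An optimal schedule: Mon-PM→Cho, Tue-AM→Ferraro, Tue-PM→Farahani, Wed-AM→Ferraro, Wed-PM→Ferraro, Thu-AM→Cho+Farahani, Thu-PM→Farahani, Fri-AM→Cho+Farahani.
Total: 20 + 18 + 28 + 18 + 18 + 20 + 28 + 28 + 20 + 28 = €226.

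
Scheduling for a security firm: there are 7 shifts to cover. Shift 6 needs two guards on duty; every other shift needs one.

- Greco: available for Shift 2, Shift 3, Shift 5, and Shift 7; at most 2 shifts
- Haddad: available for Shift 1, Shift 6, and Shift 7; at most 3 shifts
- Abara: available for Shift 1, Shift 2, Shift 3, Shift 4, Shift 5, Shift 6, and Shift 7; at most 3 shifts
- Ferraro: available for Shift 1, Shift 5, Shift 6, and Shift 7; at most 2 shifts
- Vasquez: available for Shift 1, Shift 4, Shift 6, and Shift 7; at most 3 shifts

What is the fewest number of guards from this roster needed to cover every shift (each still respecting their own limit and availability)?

8 slots to fill and no one can take more than 3, so at least ⌈8/3⌉ = 3 guards are needed.
Greco, Haddad, and Abara alone can cover everything: Shift 1→Haddad, Shift 2→Greco, Shift 3→Greco, Shift 4→Abara, Shift 5→Abara, Shift 6→Haddad+Abara, Shift 7→Haddad.

3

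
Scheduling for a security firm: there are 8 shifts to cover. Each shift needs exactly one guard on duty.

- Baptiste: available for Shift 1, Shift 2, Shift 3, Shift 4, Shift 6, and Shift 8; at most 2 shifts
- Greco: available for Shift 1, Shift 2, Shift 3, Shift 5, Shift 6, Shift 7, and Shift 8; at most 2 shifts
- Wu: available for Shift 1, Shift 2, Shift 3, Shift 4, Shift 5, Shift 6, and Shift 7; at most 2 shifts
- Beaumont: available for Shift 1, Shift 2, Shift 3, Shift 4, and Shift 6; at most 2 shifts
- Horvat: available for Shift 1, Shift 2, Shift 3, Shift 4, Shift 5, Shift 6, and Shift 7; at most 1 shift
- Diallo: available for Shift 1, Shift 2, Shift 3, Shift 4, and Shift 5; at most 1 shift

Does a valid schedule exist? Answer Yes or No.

One valid schedule: Shift 1→Wu, Shift 2→Beaumont, Shift 3→Beaumont, Shift 4→Baptiste, Shift 5→Greco, Shift 6→Wu, Shift 7→Greco, Shift 8→Baptiste.
Loads: Baptiste 2/2, Greco 2/2, Wu 2/2, Beaumont 2/2, Horvat 0/1, Diallo 0/1 — all within limits.

Yes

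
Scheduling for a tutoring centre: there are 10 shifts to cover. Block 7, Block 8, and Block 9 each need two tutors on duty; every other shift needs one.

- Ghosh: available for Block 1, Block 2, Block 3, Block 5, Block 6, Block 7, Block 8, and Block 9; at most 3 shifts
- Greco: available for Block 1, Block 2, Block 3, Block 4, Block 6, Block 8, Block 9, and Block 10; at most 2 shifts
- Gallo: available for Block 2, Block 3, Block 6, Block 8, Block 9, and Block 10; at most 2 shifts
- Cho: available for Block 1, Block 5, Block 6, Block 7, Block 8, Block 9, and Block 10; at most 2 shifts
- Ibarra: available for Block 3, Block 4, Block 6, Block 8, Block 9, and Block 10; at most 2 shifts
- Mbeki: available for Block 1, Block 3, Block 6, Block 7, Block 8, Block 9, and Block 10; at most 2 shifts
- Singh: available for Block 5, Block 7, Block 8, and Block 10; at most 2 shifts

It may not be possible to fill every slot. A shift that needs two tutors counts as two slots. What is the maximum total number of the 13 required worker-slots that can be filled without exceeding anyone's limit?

Total capacity across all tutors is 3+2+2+2+2+2+2 = 15, and 13 slots are needed, so at most 13 can be filled.
An assignment achieving 13: Block 1→Ghosh, Block 2→Ghosh, Block 3→Greco, Block 4→Greco, Block 5→Ghosh, Block 6→Gallo, Block 7→Cho+Mbeki, Block 8→Ibarra+Mbeki, Block 9→Gallo+Cho, Block 10→Ibarra.
Loads: Ghosh 3/3, Greco 2/2, Gallo 2/2, Cho 2/2, Ibarra 2/2, Mbeki 2/2, Singh 0/2.

13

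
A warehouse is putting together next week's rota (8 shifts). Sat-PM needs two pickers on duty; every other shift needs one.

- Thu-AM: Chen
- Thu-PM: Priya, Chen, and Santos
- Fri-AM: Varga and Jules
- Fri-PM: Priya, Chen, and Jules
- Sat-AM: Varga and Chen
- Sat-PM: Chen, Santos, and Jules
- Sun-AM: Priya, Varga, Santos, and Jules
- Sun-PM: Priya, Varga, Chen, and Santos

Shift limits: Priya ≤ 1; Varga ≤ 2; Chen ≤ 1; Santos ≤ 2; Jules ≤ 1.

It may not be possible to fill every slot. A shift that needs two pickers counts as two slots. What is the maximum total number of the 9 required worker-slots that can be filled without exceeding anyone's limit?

7

Total capacity across all pickers is 1+2+1+2+1 = 7, and 9 slots are needed, so at most 7 can be filled.
An assignment achieving 7: Thu-AM→Chen, Thu-PM→Priya, Fri-AM→Varga, Fri-PM→Jules, Sat-AM→Varga, Sat-PM→Santos, Sun-AM→Santos.
Loads: Priya 1/1, Varga 2/2, Chen 1/1, Santos 2/2, Jules 1/1.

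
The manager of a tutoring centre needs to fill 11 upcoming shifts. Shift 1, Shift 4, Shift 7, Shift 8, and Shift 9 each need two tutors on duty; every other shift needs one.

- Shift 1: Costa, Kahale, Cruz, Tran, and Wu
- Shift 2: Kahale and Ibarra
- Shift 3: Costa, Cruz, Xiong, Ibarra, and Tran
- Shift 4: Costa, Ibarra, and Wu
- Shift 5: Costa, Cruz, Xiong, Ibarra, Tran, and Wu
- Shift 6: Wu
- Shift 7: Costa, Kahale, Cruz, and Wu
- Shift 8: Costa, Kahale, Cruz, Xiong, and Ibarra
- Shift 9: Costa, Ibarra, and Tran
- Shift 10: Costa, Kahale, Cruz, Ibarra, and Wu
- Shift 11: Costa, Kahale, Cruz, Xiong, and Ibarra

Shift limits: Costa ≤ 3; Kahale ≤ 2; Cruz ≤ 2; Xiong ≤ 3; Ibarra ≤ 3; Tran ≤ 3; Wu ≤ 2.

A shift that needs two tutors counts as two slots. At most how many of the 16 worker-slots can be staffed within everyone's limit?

16

Total capacity across all tutors is 3+2+2+3+3+3+2 = 18, and 16 slots are needed, so at most 16 can be filled.
An assignment achieving 16: Shift 1→Cruz+Tran, Shift 2→Kahale, Shift 3→Cruz, Shift 4→Costa+Ibarra, Shift 5→Xiong, Shift 6→Wu, Shift 7→Costa+Kahale, Shift 8→Xiong+Ibarra, Shift 9→Costa+Ibarra, Shift 10→Wu, Shift 11→Xiong.
Loads: Costa 3/3, Kahale 2/2, Cruz 2/2, Xiong 3/3, Ibarra 3/3, Tran 1/3, Wu 2/2.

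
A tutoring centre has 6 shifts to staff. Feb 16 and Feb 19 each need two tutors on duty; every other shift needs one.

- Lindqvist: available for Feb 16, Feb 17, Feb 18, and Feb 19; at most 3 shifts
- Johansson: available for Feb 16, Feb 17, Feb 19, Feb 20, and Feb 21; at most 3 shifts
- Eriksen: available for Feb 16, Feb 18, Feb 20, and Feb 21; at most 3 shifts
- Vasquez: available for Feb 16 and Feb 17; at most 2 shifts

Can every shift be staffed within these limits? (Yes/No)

Feb 19 can only be covered by Lindqvist and Johansson, so that assignment is forced.
One valid schedule: Feb 16→Eriksen+Vasquez, Feb 17→Lindqvist, Feb 18→Lindqvist, Feb 19→Lindqvist+Johansson, Feb 20→Johansson, Feb 21→Johansson.
Loads: Lindqvist 3/3, Johansson 3/3, Eriksen 1/3, Vasquez 1/2 — all within limits.

Yes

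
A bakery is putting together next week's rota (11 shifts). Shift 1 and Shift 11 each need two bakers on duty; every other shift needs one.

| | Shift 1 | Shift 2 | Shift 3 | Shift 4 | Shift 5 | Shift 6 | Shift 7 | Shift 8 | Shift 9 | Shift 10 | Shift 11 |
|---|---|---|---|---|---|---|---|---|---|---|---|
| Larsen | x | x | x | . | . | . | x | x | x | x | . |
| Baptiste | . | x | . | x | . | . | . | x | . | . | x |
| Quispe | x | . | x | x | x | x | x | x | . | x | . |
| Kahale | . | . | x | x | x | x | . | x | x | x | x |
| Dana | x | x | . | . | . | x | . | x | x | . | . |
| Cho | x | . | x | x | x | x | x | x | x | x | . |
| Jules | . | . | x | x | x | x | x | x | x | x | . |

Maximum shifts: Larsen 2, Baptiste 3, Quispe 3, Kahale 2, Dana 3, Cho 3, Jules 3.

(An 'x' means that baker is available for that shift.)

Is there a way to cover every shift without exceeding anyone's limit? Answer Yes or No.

Shift 11 can only be covered by Baptiste and Kahale, so that assignment is forced.
One valid schedule: Shift 1→Dana+Cho, Shift 2→Larsen, Shift 3→Quispe, Shift 4→Baptiste, Shift 5→Quispe, Shift 6→Quispe, Shift 7→Larsen, Shift 8→Baptiste, Shift 9→Kahale, Shift 10→Cho, Shift 11→Baptiste+Kahale.
Loads: Larsen 2/2, Baptiste 3/3, Quispe 3/3, Kahale 2/2, Dana 1/3, Cho 2/3, Jules 0/3 — all within limits.

Yes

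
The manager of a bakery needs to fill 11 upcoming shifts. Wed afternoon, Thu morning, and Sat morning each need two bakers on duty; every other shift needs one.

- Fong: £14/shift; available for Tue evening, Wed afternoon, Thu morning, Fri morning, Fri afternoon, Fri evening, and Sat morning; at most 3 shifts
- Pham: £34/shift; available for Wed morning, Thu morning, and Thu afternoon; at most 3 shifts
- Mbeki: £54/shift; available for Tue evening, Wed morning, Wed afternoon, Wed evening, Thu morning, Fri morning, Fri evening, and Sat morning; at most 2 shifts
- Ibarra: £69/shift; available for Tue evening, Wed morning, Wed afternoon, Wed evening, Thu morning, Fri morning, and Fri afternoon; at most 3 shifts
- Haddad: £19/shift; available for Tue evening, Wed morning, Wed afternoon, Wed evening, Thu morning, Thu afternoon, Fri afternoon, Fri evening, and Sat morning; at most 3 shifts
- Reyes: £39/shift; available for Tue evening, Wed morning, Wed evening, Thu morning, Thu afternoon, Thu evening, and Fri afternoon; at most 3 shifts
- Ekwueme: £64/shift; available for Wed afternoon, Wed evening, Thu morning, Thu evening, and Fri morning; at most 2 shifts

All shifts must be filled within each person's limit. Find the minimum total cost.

Picking the cheapest available baker for each shift independently would cost £251, but that ignores the shift limits.
An optimal schedule: Tue evening→Reyes, Wed morning→Pham, Wed afternoon→Haddad+Mbeki, Wed evening→Reyes, Thu morning→Pham+Mbeki, Thu afternoon→Pham, Thu evening→Reyes, Fri morning→Fong, Fri afternoon→Haddad, Fri evening→Fong, Sat morning→Fong+Haddad.
Total: 39 + 34 + 19 + 54 + 39 + 34 + 54 + 34 + 39 + 14 + 19 + 14 + 14 + 19 = £426.

£426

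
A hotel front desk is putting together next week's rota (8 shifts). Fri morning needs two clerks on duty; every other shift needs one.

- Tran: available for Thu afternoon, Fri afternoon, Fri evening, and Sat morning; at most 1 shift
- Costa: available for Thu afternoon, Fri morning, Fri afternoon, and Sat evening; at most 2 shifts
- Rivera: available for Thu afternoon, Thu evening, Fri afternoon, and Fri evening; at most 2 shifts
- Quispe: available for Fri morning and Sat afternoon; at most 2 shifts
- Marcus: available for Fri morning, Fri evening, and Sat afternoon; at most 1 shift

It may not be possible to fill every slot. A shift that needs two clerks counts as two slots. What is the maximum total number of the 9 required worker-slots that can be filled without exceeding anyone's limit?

Total capacity across all clerks is 1+2+2+2+1 = 8, and 9 slots are needed, so at most 8 can be filled.
An assignment achieving 8: Thu afternoon→Costa, Thu evening→Rivera, Fri morning→Quispe+Marcus, Fri afternoon→Rivera, Sat morning→Tran, Sat afternoon→Quispe, Sat evening→Costa.
Loads: Tran 1/1, Costa 2/2, Rivera 2/2, Quispe 2/2, Marcus 1/1.

8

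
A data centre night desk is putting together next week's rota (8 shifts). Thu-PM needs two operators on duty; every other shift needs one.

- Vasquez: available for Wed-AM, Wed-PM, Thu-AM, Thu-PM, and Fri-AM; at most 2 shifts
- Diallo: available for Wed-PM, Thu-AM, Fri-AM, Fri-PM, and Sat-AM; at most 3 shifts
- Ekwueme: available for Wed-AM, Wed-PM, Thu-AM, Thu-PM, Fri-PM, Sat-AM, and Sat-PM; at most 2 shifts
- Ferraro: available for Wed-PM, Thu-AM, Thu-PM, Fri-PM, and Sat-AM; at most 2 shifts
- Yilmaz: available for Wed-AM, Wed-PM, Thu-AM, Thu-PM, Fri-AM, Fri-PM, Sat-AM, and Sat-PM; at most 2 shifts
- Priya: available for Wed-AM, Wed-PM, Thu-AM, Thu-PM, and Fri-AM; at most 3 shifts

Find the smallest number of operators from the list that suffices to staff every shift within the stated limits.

9 slots to fill and no one can take more than 3, so at least ⌈9/3⌉ = 3 operators are needed.
Any 3 operators together have capacity at most 3+3+2 = 8 < 9 slots, so 3 can never suffice.
Vasquez, Diallo, Ekwueme, and Ferraro alone can cover everything: Wed-AM→Vasquez, Wed-PM→Diallo, Thu-AM→Ferraro, Thu-PM→Ekwueme+Ferraro, Fri-AM→Vasquez, Fri-PM→Diallo, Sat-AM→Diallo, Sat-PM→Ekwueme.

4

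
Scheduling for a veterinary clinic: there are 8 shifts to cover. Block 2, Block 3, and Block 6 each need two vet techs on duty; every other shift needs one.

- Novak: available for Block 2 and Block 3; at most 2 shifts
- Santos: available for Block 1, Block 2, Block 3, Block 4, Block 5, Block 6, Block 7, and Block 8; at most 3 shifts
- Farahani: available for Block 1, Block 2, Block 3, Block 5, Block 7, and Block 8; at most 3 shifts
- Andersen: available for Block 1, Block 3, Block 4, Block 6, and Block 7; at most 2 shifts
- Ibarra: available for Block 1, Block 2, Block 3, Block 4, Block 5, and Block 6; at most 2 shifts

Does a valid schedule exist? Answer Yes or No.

One valid schedule: Block 1→Farahani, Block 2→Novak+Farahani, Block 3→Novak+Andersen, Block 4→Santos, Block 5→Santos, Block 6→Andersen+Ibarra, Block 7→Farahani, Block 8→Santos.
Loads: Novak 2/2, Santos 3/3, Farahani 3/3, Andersen 2/2, Ibarra 1/2 — all within limits.

Yes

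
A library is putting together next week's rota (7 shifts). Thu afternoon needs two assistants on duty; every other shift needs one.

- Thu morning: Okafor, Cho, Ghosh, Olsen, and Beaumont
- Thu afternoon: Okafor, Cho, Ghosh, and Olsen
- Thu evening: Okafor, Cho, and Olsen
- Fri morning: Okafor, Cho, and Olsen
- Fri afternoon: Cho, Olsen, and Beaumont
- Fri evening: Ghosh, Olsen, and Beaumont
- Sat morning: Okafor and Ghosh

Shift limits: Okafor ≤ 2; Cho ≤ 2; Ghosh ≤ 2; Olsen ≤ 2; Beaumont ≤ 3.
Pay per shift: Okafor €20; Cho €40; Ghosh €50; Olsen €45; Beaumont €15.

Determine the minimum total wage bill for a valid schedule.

€210

Picking the cheapest available assistant for each shift independently would cost €165, but that ignores the shift limits.
An optimal schedule: Thu morning→Beaumont, Thu afternoon→Cho+Olsen, Thu evening→Okafor, Fri morning→Cho, Fri afternoon→Beaumont, Fri evening→Beaumont, Sat morning→Okafor.
Total: 15 + 40 + 45 + 20 + 40 + 15 + 15 + 20 = €210.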